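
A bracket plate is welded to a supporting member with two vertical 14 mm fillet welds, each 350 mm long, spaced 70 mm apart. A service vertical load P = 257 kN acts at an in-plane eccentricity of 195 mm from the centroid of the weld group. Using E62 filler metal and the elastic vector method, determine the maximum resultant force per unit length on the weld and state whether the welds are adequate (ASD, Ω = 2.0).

f_max ≈ 1240 N/mm; adequate

E62XX → F_EXX = 620 MPa.
Total weld length L_w = 700 mm. Treat welds as unit-width lines.
Polar moment about centroid: J = 2[d³/12 + d(b/2)²] = 2[350³/12 + 350×35²] = 8003000 mm³.
Direct shear f_v = P/L_w = 257×10³ / 700 = 367.1 N/mm (vertical).
Torsion M = P·e = 257×10³ × 195 = 50115000 N·mm.
Critical point at (x, y) = (35, 175) from centroid. f_tx = M·y/J = 1096 N/mm; f_ty = M·x/J = 219.2 N/mm.
Resultant f_max = √[f_tx² + (f_v + f_ty)²] = √[1096² + (367.1 + 219.2)²] = 1243 N/mm.
Capacity per unit length: r_n/Ω = (1/2.0) × 0.6 × 620 × (0.707 × 14) = 1841 N/mm.
1243 ≤ 1841 → adequate.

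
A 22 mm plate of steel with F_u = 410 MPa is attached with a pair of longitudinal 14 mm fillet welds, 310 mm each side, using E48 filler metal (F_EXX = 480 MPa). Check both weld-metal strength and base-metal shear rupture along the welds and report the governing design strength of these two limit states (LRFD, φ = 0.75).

φR_n ≈ 1330 kN (weld metal governs)

t_e = 0.707 × 14 = 9.898 mm; L = 620 mm.
Weld metal: φR_n = 0.75 × 0.6 × 480 × 9.898 × 620 × 10⁻³ = 1326 kN.
Base metal (shear rupture): φR_n = 0.75 × 0.6 × 410 × 22 × 620 × 10⁻³ = 2517 kN.
Governing: weld metal.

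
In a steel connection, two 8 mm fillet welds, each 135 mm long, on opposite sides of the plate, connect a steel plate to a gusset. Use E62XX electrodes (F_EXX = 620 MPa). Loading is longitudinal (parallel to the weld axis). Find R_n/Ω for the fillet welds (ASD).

R_n/Ω ≈ 284 kN

Effective throat t_e = 0.707 × 8 = 5.656 mm.
Total length L = 270 mm; A_we = 5.656 × 270 = 1527 mm².
F_nw = 0.6 F_EXX = 0.6 × 620 = 372 MPa.
R_n = 372 × 1527 × 10⁻³ = 568.1 kN; R_n/Ω = 568.1/2.0 = 284 kN.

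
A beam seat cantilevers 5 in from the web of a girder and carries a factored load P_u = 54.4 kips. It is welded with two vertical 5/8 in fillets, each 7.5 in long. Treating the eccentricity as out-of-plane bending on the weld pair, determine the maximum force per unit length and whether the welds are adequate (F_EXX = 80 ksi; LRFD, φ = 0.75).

L_w = 2 × 7.5 = 15 in; section modulus (unit throat) S = 2 × L²/6 = 18.75 in².
Direct shear f_v = P/L_w = 54.4/15 = 3.627 kip/in.
Moment M = P × e = 54.4 × 5 = 272 kip·in; bending f_b = M/S = 14.51 kip/in.
f_max = √(f_v² + f_b²) = √(3.627² + 14.51²) = 14.95 kip/in.
φr_n = 0.75 × 0.6 × 80 × (0.707 × 0.625) = 15.91 kip/in → adequate.

f_max ≈ 15 kip/in; adequate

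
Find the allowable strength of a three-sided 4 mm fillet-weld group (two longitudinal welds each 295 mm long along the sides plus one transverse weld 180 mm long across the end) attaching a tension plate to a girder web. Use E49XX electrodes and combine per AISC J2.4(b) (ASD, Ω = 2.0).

E49XX → F_EXX = 490 MPa.
t_e = 0.707 × 4 = 2.828 mm.
R_nwl = 0.6 × 490 × 2.828 × 590 × 10⁻³ = 490.5 kN (longitudinal, 2 welds).
R_nwt = 0.6 × 490 × 2.828 × 180 × 10⁻³ = 149.7 kN (transverse, base value).
(i) R_nwl + R_nwt = 640.2 kN; (ii) 0.85 R_nwl + 1.5 R_nwt = 641.4 kN.
R_n = max = 641.4 kN [governs: (ii)]; R_n/Ω = 320.7 kN.

R_n/Ω ≈ 321 kN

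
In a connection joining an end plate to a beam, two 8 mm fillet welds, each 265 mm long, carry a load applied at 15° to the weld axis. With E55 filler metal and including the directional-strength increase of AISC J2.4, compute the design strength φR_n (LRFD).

E55XX → F_EXX = 550 MPa.
t_e = 0.707 × 8 = 5.656 mm; A_we = 5.656 × 530 = 2998 mm².
Directional factor: 1.0 + 0.5 sin^1.5(15°) = 1.066.
F_nw = 0.6 × 550 × 1.066 = 351.7 MPa.
φR_n = 0.75 × 351.7 × 2998 × 10⁻³ = 790.8 kN.

φR_n ≈ 791 kN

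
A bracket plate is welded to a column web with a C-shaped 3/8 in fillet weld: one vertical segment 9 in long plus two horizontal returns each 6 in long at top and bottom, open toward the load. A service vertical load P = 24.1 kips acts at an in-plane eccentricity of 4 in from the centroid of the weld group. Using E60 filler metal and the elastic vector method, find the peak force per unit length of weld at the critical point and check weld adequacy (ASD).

f_max ≈ 2.49 kip/in; adequate

E60XX → F_EXX = 60 ksi.
Total weld length L_w = 21 in. Treat welds as unit-width lines.
Centroid: x̄ = 2×6×3 / 21 = 1.714 in from the vertical weld.
Polar moment about centroid: J = I_x + I_y = [9³/12 + 2×6×4.5²] + [9×1.714² + 2(6³/12 + 6×1.286²)] = 386 in³.
Direct shear f_v = P/L_w = 24.1 / 21 = 1.148 kip/in (vertical).
Torsion M = P·e = 24.1 × 4 = 96.4 kip·in.
Critical point at (x, y) = (4.286, 4.5) from centroid. f_tx = M·y/J = 1.124 kip/in; f_ty = M·x/J = 1.07 kip/in.
Resultant f_max = √[f_tx² + (f_v + f_ty)²] = √[1.124² + (1.148 + 1.07)²] = 2.486 kip/in.
Capacity per unit length: r_n/Ω = (1/2.0) × 0.6 × 60 × (0.707 × 0.375) = 4.772 kip/in.
2.486 ≤ 4.772 → adequate.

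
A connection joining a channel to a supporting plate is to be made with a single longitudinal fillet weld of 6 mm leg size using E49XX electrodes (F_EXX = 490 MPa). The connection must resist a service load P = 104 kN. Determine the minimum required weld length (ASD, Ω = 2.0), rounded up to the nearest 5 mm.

L = 170 mm

Throat t_e = 0.707 × 6 = 4.242 mm.
r_n/Ω = (0.6 × 490 × 4.242) / 2.0 = 623.6 N/mm = 0.6236 kN/mm.
L_req = P / (r_n/Ω) = 104 / 0.6236 = 166.8 mm total.
Round up → use L = 170 mm.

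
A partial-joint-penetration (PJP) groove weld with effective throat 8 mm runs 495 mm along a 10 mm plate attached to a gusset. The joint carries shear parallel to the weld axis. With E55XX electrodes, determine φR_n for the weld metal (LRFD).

φR_n ≈ 980 kN

E55XX → F_EXX = 550 MPa.
Effective throat (given) t_e = 8 mm.
A_we = 8 × 495 = 3960 mm².
F_nw = 0.6 F_EXX = 330 MPa.
φR_n = 0.75 × 330 × 3960 × 10⁻³ = 980.1 kN.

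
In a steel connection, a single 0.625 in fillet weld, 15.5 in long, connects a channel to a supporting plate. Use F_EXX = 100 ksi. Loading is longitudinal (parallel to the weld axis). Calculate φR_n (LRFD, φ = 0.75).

φR_n ≈ 308 kip

Effective throat t_e = 0.707 × 0.625 = 0.4419 in.
Total length L = 15.5 in; A_we = 0.4419 × 15.5 = 6.849 in².
F_nw = 0.6 F_EXX = 0.6 × 100 = 60 ksi.
φR_n = 0.75 × 60 × 6.849 = 308.2 kip.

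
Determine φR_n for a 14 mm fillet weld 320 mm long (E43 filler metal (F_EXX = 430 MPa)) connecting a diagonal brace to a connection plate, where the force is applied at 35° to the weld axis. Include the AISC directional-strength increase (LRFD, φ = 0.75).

φR_n ≈ 746 kN

t_e = 0.707 × 14 = 9.898 mm; A_we = 9.898 × 320 = 3167 mm².
Directional factor: 1.0 + 0.5 sin^1.5(35°) = 1.217.
F_nw = 0.6 × 430 × 1.217 = 314 MPa.
φR_n = 0.75 × 314 × 3167 × 10⁻³ = 746 kN.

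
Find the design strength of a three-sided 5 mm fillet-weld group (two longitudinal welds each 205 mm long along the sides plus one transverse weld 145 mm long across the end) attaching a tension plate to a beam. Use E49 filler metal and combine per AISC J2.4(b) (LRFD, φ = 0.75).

E49XX → F_EXX = 490 MPa.
t_e = 0.707 × 5 = 3.535 mm.
R_nwl = 0.6 × 490 × 3.535 × 410 × 10⁻³ = 426.1 kN (longitudinal, 2 welds).
R_nwt = 0.6 × 490 × 3.535 × 145 × 10⁻³ = 150.7 kN (transverse, base value).
(i) R_nwl + R_nwt = 576.8 kN; (ii) 0.85 R_nwl + 1.5 R_nwt = 588.2 kN.
R_n = max = 588.2 kN [governs: (ii)]; φR_n = 441.2 kN.

φR_n ≈ 441 kN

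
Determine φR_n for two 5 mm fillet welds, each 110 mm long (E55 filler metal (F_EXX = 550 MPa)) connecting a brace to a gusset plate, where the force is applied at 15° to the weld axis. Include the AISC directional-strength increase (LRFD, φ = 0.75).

t_e = 0.707 × 5 = 3.535 mm; A_we = 3.535 × 220 = 777.7 mm².
Directional factor: 1.0 + 0.5 sin^1.5(15°) = 1.066.
F_nw = 0.6 × 550 × 1.066 = 351.7 MPa.
φR_n = 0.75 × 351.7 × 777.7 × 10⁻³ = 205.2 kN.

φR_n ≈ 205 kN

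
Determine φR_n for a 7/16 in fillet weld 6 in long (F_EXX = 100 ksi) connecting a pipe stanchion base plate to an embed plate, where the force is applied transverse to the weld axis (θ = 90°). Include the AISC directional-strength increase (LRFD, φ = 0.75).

φR_n ≈ 125 kips

t_e = 0.707 × 0.4375 = 0.3093 in; A_we = 0.3093 × 6 = 1.856 in².
Directional factor: 1.0 + 0.5 sin^1.5(90°) = 1.5.
F_nw = 0.6 × 100 × 1.5 = 90 ksi.
φR_n = 0.75 × 90 × 1.856 = 125.3 kips.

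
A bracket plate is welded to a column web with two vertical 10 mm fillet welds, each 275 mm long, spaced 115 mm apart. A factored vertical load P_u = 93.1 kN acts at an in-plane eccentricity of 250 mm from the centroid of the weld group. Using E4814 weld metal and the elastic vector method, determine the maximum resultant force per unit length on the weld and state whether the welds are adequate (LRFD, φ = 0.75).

E48XX → F_EXX = 480 MPa.
Total weld length L_w = 550 mm. Treat welds as unit-width lines.
Polar moment about centroid: J = 2[d³/12 + d(b/2)²] = 2[275³/12 + 275×57.5²] = 5285000 mm³.
Direct shear f_v = P/L_w = 93.1×10³ / 550 = 169.3 N/mm (vertical).
Torsion M = P·e = 93.1×10³ × 250 = 23275000 N·mm.
Critical point at (x, y) = (57.5, 137.5) from centroid. f_tx = M·y/J = 605.6 N/mm; f_ty = M·x/J = 253.2 N/mm.
Resultant f_max = √[f_tx² + (f_v + f_ty)²] = √[605.6² + (169.3 + 253.2)²] = 738.4 N/mm.
Capacity per unit length: φr_n = 0.75 × 0.6 × 480 × (0.707 × 10) = 1527 N/mm.
738.4 ≤ 1527 → adequate.

f_max ≈ 738 N/mm; adequate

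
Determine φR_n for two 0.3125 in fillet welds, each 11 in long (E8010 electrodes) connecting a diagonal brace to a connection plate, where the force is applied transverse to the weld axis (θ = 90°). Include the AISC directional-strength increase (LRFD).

φR_n ≈ 262 kip

E80XX → F_EXX = 80 ksi.
t_e = 0.707 × 0.3125 = 0.2209 in; A_we = 0.2209 × 22 = 4.861 in².
Directional factor: 1.0 + 0.5 sin^1.5(90°) = 1.5.
F_nw = 0.6 × 80 × 1.5 = 72 ksi.
φR_n = 0.75 × 72 × 4.861 = 262.5 kip.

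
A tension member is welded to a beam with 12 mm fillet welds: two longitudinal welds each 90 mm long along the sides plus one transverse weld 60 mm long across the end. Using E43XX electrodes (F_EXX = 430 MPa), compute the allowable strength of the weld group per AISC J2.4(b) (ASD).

R_n/Ω ≈ 266 kN

t_e = 0.707 × 12 = 8.484 mm.
R_nwl = 0.6 × 430 × 8.484 × 180 × 10⁻³ = 394 kN (longitudinal, 2 welds).
R_nwt = 0.6 × 430 × 8.484 × 60 × 10⁻³ = 131.3 kN (transverse, base value).
(i) R_nwl + R_nwt = 525.3 kN; (ii) 0.85 R_nwl + 1.5 R_nwt = 531.9 kN.
R_n = max = 531.9 kN [governs: (ii)]; R_n/Ω = 265.9 kN.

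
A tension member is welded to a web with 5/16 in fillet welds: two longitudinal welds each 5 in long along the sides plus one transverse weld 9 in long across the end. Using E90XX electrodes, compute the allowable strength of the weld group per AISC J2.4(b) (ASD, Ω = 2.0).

E90XX → F_EXX = 90 ksi.
t_e = 0.707 × 0.3125 = 0.2209 in.
R_nwl = 0.6 × 90 × 0.2209 × 10 = 119.3 kips (longitudinal, 2 welds).
R_nwt = 0.6 × 90 × 0.2209 × 9 = 107.4 kips (transverse, base value).
(i) R_nwl + R_nwt = 226.7 kips; (ii) 0.85 R_nwl + 1.5 R_nwt = 262.5 kips.
R_n = max = 262.5 kips [governs: (ii)]; R_n/Ω = 131.2 kips.

R_n/Ω ≈ 131 kips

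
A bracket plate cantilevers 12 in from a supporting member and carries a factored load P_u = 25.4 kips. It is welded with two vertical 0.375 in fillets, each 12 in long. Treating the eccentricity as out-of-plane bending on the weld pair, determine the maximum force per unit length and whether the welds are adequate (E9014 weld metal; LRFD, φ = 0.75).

E90XX → F_EXX = 90 ksi.
L_w = 2 × 12 = 24 in; section modulus (unit throat) S = 2 × L²/6 = 48 in².
Direct shear f_v = P/L_w = 25.4/24 = 1.058 kip/in.
Moment M = P × e = 25.4 × 12 = 304.8 kip·in; bending f_b = M/S = 6.35 kip/in.
f_max = √(f_v² + f_b²) = √(1.058² + 6.35²) = 6.438 kip/in.
φr_n = 0.75 × 0.6 × 90 × (0.707 × 0.375) = 10.74 kip/in → adequate.

f_max ≈ 6.44 kip/in; adequate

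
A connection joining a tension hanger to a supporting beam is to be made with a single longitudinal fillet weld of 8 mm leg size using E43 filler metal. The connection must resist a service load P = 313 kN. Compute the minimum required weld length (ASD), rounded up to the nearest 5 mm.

L = 430 mm

E43XX → F_EXX = 430 MPa.
Throat t_e = 0.707 × 8 = 5.656 mm.
r_n/Ω = (0.6 × 430 × 5.656) / 2.0 = 729.6 N/mm = 0.7296 kN/mm.
L_req = P / (r_n/Ω) = 313 / 0.7296 = 429 mm total.
Round up → use L = 430 mm.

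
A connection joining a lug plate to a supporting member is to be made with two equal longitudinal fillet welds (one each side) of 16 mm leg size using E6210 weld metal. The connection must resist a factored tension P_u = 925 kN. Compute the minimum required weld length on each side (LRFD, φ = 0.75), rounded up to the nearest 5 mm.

L = 150 mm on each side

E62XX → F_EXX = 620 MPa.
Throat t_e = 0.707 × 16 = 11.31 mm.
φr_n = 0.75 × 0.6 × 620 × 11.31 × 10⁻³ = 3.156 kN/mm.
L_req = P_u / φr_n = 925 / 3.156 = 293.1 mm total.
Per side: 293.1 / 2 = 146.5 mm.
Round up → use L = 150 mm on each side.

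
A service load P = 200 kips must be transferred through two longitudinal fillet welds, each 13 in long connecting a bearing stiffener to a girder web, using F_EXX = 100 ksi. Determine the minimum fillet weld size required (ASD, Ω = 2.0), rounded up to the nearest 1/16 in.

w = 3/8 in

Total weld length L = 26 in.
Required throat t_e = P × Ω / (0.6 F_EXX × L) = 200 × 2.0 / (0.6 × 100 × 26) = 0.2564 in.
Required leg w = t_e / 0.707 = 0.3627 in → use 3/8 in.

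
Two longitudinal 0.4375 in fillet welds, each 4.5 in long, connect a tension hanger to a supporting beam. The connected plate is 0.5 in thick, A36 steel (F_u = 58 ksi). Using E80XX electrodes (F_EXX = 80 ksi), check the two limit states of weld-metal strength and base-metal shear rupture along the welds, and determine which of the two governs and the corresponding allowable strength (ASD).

t_e = 0.707 × 0.4375 = 0.3093 in; L = 9 in.
Weld metal: R_n/Ω = (1/2.0) × 0.6 × 80 × 0.3093 × 9 = 66.81 kips.
Base metal (shear rupture): R_n/Ω = (1/2.0) × 0.6 × 58 × 0.5 × 9 = 78.3 kips.
Governing: weld metal.

R_n/Ω ≈ 66.8 kips (weld metal governs)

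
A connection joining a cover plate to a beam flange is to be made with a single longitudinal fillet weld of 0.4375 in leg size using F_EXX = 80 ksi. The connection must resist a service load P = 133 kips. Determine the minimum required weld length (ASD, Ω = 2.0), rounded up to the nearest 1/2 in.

Throat t_e = 0.707 × 0.4375 = 0.3093 in.
r_n/Ω = (0.6 × 80 × 0.3093) / 2.0 = 7.423 kip/in.
L_req = P / (r_n/Ω) = 133 / 7.423 = 17.92 in total.
Round up → use L = 18 in.

L = 18 in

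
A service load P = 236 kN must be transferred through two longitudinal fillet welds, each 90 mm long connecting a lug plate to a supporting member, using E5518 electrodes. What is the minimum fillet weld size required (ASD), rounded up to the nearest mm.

E55XX → F_EXX = 550 MPa.
Total weld length L = 180 mm.
Required throat t_e = P × Ω / (0.6 F_EXX × L) = 236 × 2.0 / (0.6 × 550 × 180 × 10⁻³) = 7.946 mm.
Required leg w = t_e / 0.707 = 11.24 mm → use 12 mm.

w = 12 mm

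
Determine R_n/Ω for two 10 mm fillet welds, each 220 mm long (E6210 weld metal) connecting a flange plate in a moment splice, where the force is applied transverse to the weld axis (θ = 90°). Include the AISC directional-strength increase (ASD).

R_n/Ω ≈ 868 kN

E62XX → F_EXX = 620 MPa.
t_e = 0.707 × 10 = 7.07 mm; A_we = 7.07 × 440 = 3111 mm².
Directional factor: 1.0 + 0.5 sin^1.5(90°) = 1.5.
F_nw = 0.6 × 620 × 1.5 = 558 MPa.
R_n/Ω = (558 × 3111) / 2.0 × 10⁻³ = 867.9 kN.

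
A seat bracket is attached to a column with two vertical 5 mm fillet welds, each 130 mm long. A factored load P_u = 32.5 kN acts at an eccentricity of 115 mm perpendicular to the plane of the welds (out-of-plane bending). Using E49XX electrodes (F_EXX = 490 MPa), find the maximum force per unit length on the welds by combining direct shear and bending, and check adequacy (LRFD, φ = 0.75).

f_max ≈ 675 N/mm; adequate

L_w = 2 × 130 = 260 mm; section modulus (unit throat) S = 2 × L²/6 = 5633 mm².
Direct shear f_v = P/L_w = 32.5×10³/260 = 125 N/mm.
Moment M = P × e = 32.5×10³ × 115 = 3737500 N·mm; bending f_b = M/S = 663.5 N/mm.
f_max = √(f_v² + f_b²) = √(125² + 663.5²) = 675.1 N/mm.
φr_n = 0.75 × 0.6 × 490 × (0.707 × 5) = 779.5 N/mm → adequate.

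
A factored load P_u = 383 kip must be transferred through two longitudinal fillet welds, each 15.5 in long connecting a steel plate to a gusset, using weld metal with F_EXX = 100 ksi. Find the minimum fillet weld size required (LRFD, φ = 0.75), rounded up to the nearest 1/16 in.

Total weld length L = 31 in.
Required throat t_e = P_u / (φ × 0.6 F_EXX × L) = 383 / (0.75 × 0.6 × 100 × 31) = 0.2746 in.
Required leg w = t_e / 0.707 = 0.3883 in → use 7/16 in.

w = 7/16 in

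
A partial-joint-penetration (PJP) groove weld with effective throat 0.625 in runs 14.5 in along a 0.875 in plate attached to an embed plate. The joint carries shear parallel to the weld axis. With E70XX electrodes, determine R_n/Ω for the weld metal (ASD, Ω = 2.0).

R_n/Ω ≈ 190 kips

E70XX → F_EXX = 70 ksi.
Effective throat (given) t_e = 0.625 in.
A_we = 0.625 × 14.5 = 9.062 in².
F_nw = 0.6 F_EXX = 42 ksi.
R_n/Ω = (42 × 9.062) / 2.0 = 190.3 kips.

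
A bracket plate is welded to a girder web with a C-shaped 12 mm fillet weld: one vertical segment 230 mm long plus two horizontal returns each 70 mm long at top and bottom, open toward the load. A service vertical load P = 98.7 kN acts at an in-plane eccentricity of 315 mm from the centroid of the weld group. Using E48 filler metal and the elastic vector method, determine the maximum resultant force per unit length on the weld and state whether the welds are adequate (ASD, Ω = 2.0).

E48XX → F_EXX = 480 MPa.
Total weld length L_w = 370 mm. Treat welds as unit-width lines.
Centroid: x̄ = 2×70×35 / 370 = 13.24 mm from the vertical weld.
Polar moment about centroid: J = I_x + I_y = [230³/12 + 2×70×115²] + [230×13.24² + 2(70³/12 + 70×21.76²)] = 3029000 mm³.
Direct shear f_v = P/L_w = 98.7×10³ / 370 = 266.8 N/mm (vertical).
Torsion M = P·e = 98.7×10³ × 315 = 31090000 N·mm.
Critical point at (x, y) = (56.76, 115) from centroid. f_tx = M·y/J = 1180 N/mm; f_ty = M·x/J = 582.5 N/mm.
Resultant f_max = √[f_tx² + (f_v + f_ty)²] = √[1180² + (266.8 + 582.5)²] = 1454 N/mm.
Capacity per unit length: r_n/Ω = (1/2.0) × 0.6 × 480 × (0.707 × 12) = 1222 N/mm.
1454 > 1222 → NOT adequate.

f_max ≈ 1450 N/mm; NOT adequate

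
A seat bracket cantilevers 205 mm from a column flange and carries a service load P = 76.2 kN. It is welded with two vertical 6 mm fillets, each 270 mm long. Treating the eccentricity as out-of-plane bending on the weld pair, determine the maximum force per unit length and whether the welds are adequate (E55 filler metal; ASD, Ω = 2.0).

f_max ≈ 658 N/mm; adequate

E55XX → F_EXX = 550 MPa.
L_w = 2 × 270 = 540 mm; section modulus (unit throat) S = 2 × L²/6 = 24300 mm².
Direct shear f_v = P/L_w = 76.2×10³/540 = 141.1 N/mm.
Moment M = P × e = 76.2×10³ × 205 = 15621000 N·mm; bending f_b = M/S = 642.8 N/mm.
f_max = √(f_v² + f_b²) = √(141.1² + 642.8²) = 658.1 N/mm.
r_n/Ω = (1/2.0) × 0.6 × 550 × (0.707 × 6) = 699.9 N/mm → adequate.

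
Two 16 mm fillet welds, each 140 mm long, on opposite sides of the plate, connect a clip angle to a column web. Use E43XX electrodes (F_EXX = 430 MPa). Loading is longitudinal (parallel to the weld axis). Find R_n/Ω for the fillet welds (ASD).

Effective throat t_e = 0.707 × 16 = 11.31 mm.
Total length L = 280 mm; A_we = 11.31 × 280 = 3167 mm².
F_nw = 0.6 F_EXX = 0.6 × 430 = 258 MPa.
R_n = 258 × 3167 × 10⁻³ = 817.2 kN; R_n/Ω = 817.2/2.0 = 408.6 kN.

R_n/Ω ≈ 409 kN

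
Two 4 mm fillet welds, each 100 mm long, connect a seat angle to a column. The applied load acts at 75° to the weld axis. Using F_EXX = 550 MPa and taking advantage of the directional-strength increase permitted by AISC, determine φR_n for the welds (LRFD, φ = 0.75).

t_e = 0.707 × 4 = 2.828 mm; A_we = 2.828 × 200 = 565.6 mm².
Directional factor: 1.0 + 0.5 sin^1.5(75°) = 1.475.
F_nw = 0.6 × 550 × 1.475 = 486.6 MPa.
φR_n = 0.75 × 486.6 × 565.6 × 10⁻³ = 206.4 kN.

φR_n ≈ 206 kN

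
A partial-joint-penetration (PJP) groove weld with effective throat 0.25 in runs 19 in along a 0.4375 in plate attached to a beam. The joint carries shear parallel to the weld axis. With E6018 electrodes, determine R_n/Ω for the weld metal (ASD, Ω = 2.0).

R_n/Ω ≈ 85.5 kip

E60XX → F_EXX = 60 ksi.
Effective throat (given) t_e = 0.25 in.
A_we = 0.25 × 19 = 4.75 in².
F_nw = 0.6 F_EXX = 36 ksi.
R_n/Ω = (36 × 4.75) / 2.0 = 85.5 kip.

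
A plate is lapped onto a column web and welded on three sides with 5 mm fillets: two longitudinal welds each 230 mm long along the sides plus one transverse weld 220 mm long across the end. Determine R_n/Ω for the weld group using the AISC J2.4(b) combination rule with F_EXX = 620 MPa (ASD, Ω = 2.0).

R_n/Ω ≈ 474 kN

t_e = 0.707 × 5 = 3.535 mm.
R_nwl = 0.6 × 620 × 3.535 × 460 × 10⁻³ = 604.9 kN (longitudinal, 2 welds).
R_nwt = 0.6 × 620 × 3.535 × 220 × 10⁻³ = 289.3 kN (transverse, base value).
(i) R_nwl + R_nwt = 894.2 kN; (ii) 0.85 R_nwl + 1.5 R_nwt = 948.1 kN.
R_n = max = 948.1 kN [governs: (ii)]; R_n/Ω = 474.1 kN.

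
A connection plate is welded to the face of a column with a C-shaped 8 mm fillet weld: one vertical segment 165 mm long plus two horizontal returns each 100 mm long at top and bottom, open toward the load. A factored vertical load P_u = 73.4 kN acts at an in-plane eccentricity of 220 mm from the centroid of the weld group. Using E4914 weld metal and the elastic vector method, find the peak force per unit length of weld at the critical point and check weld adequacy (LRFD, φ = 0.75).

E49XX → F_EXX = 490 MPa.
Total weld length L_w = 365 mm. Treat welds as unit-width lines.
Centroid: x̄ = 2×100×50 / 365 = 27.4 mm from the vertical weld.
Polar moment about centroid: J = I_x + I_y = [165³/12 + 2×100×82.5²] + [165×27.4² + 2(100³/12 + 100×22.6²)] = 2128000 mm³.
Direct shear f_v = P/L_w = 73.4×10³ / 365 = 201.1 N/mm (vertical).
Torsion M = P·e = 73.4×10³ × 220 = 16148000 N·mm.
Critical point at (x, y) = (72.6, 82.5) from centroid. f_tx = M·y/J = 626 N/mm; f_ty = M·x/J = 550.9 N/mm.
Resultant f_max = √[f_tx² + (f_v + f_ty)²] = √[626² + (201.1 + 550.9)²] = 978.4 N/mm.
Capacity per unit length: φr_n = 0.75 × 0.6 × 490 × (0.707 × 8) = 1247 N/mm.
978.4 ≤ 1247 → adequate.

f_max ≈ 978 N/mm; adequate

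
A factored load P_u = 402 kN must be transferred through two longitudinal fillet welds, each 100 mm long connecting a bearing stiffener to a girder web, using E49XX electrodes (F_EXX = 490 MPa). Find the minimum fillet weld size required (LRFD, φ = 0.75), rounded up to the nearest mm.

w = 13 mm

Total weld length L = 200 mm.
Required throat t_e = P_u / (φ × 0.6 F_EXX × L) = 402 / (0.75 × 0.6 × 490 × 200 × 10⁻³) = 9.116 mm.
Required leg w = t_e / 0.707 = 12.89 mm → use 13 mm.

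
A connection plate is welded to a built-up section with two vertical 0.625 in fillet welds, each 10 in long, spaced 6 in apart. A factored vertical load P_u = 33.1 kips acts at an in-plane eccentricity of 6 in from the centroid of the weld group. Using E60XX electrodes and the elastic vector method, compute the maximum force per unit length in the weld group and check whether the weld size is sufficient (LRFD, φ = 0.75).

f_max ≈ 4.43 kip/in; adequate

E60XX → F_EXX = 60 ksi.
Total weld length L_w = 20 in. Treat welds as unit-width lines.
Polar moment about centroid: J = 2[d³/12 + d(b/2)²] = 2[10³/12 + 10×3²] = 346.7 in³.
Direct shear f_v = P/L_w = 33.1 / 20 = 1.655 kip/in (vertical).
Torsion M = P·e = 33.1 × 6 = 198.6 kip·in.
Critical point at (x, y) = (3, 5) from centroid. f_tx = M·y/J = 2.864 kip/in; f_ty = M·x/J = 1.719 kip/in.
Resultant f_max = √[f_tx² + (f_v + f_ty)²] = √[2.864² + (1.655 + 1.719)²] = 4.426 kip/in.
Capacity per unit length: φr_n = 0.75 × 0.6 × 60 × (0.707 × 0.625) = 11.93 kip/in.
4.426 ≤ 11.93 → adequate.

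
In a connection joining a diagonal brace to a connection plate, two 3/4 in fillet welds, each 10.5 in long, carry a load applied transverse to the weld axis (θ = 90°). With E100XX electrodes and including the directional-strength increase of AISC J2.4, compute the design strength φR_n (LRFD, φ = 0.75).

φR_n ≈ 752 kip

E100XX → F_EXX = 100 ksi.
t_e = 0.707 × 0.75 = 0.5302 in; A_we = 0.5302 × 21 = 11.14 in².
Directional factor: 1.0 + 0.5 sin^1.5(90°) = 1.5.
F_nw = 0.6 × 100 × 1.5 = 90 ksi.
φR_n = 0.75 × 90 × 11.14 = 751.6 kip.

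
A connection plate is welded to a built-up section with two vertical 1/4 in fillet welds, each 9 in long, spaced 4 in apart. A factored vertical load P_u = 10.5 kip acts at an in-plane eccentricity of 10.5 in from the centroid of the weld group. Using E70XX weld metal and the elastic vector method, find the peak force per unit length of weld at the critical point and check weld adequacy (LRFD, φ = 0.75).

E70XX → F_EXX = 70 ksi.
Total weld length L_w = 18 in. Treat welds as unit-width lines.
Polar moment about centroid: J = 2[d³/12 + d(b/2)²] = 2[9³/12 + 9×2²] = 193.5 in³.
Direct shear f_v = P/L_w = 10.5 / 18 = 0.5833 kip/in (vertical).
Torsion M = P·e = 10.5 × 10.5 = 110.25 kip·in.
Critical point at (x, y) = (2, 4.5) from centroid. f_tx = M·y/J = 2.564 kip/in; f_ty = M·x/J = 1.14 kip/in.
Resultant f_max = √[f_tx² + (f_v + f_ty)²] = √[2.564² + (0.5833 + 1.14)²] = 3.089 kip/in.
Capacity per unit length: φr_n = 0.75 × 0.6 × 70 × (0.707 × 0.25) = 5.568 kip/in.
3.089 ≤ 5.568 → adequate.

f_max ≈ 3.09 kip/in; adequate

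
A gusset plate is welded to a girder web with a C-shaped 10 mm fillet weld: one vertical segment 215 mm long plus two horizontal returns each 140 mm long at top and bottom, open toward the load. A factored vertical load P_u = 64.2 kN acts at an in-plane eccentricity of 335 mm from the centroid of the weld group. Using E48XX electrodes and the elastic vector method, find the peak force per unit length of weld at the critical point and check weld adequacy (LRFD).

E48XX → F_EXX = 480 MPa.
Total weld length L_w = 495 mm. Treat welds as unit-width lines.
Centroid: x̄ = 2×140×70 / 495 = 39.6 mm from the vertical weld.
Polar moment about centroid: J = I_x + I_y = [215³/12 + 2×140×107.5²] + [215×39.6² + 2(140³/12 + 140×30.4²)] = 5117000 mm³.
Direct shear f_v = P/L_w = 64.2×10³ / 495 = 129.7 N/mm (vertical).
Torsion M = P·e = 64.2×10³ × 335 = 21507000 N·mm.
Critical point at (x, y) = (100.4, 107.5) from centroid. f_tx = M·y/J = 451.8 N/mm; f_ty = M·x/J = 422 N/mm.
Resultant f_max = √[f_tx² + (f_v + f_ty)²] = √[451.8² + (129.7 + 422)²] = 713.1 N/mm.
Capacity per unit length: φr_n = 0.75 × 0.6 × 480 × (0.707 × 10) = 1527 N/mm.
713.1 ≤ 1527 → adequate.

f_max ≈ 713 N/mm; adequate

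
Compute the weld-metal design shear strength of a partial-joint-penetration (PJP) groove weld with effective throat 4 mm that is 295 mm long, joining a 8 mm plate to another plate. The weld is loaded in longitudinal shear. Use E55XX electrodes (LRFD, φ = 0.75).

φR_n ≈ 292 kN

E55XX → F_EXX = 550 MPa.
Effective throat (given) t_e = 4 mm.
A_we = 4 × 295 = 1180 mm².
F_nw = 0.6 F_EXX = 330 MPa.
φR_n = 0.75 × 330 × 1180 × 10⁻³ = 292.1 kN.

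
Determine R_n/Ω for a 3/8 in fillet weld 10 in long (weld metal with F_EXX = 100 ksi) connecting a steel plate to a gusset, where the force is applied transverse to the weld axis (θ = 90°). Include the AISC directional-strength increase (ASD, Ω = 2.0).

R_n/Ω ≈ 119 kips

t_e = 0.707 × 0.375 = 0.2651 in; A_we = 0.2651 × 10 = 2.651 in².
Directional factor: 1.0 + 0.5 sin^1.5(90°) = 1.5.
F_nw = 0.6 × 100 × 1.5 = 90 ksi.
R_n/Ω = (90 × 2.651) / 2.0 = 119.3 kips.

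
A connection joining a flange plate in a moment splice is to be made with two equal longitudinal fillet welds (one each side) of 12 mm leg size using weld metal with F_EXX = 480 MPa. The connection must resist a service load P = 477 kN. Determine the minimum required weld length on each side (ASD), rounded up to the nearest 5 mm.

L = 200 mm on each side

Throat t_e = 0.707 × 12 = 8.484 mm.
r_n/Ω = (0.6 × 480 × 8.484) / 2.0 = 1222 N/mm = 1.222 kN/mm.
L_req = P / (r_n/Ω) = 477 / 1.222 = 390.4 mm total.
Per side: 390.4 / 2 = 195.2 mm.
Round up → use L = 200 mm on each side.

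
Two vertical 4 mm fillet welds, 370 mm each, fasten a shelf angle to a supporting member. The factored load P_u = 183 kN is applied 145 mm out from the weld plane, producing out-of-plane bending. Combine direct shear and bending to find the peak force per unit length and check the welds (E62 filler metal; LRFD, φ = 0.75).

f_max ≈ 632 N/mm; adequate

E62XX → F_EXX = 620 MPa.
L_w = 2 × 370 = 740 mm; section modulus (unit throat) S = 2 × L²/6 = 45630 mm².
Direct shear f_v = P/L_w = 183×10³/740 = 247.3 N/mm.
Moment M = P × e = 183×10³ × 145 = 26535000 N·mm; bending f_b = M/S = 581.5 N/mm.
f_max = √(f_v² + f_b²) = √(247.3² + 581.5²) = 631.9 N/mm.
φr_n = 0.75 × 0.6 × 620 × (0.707 × 4) = 789 N/mm → adequate.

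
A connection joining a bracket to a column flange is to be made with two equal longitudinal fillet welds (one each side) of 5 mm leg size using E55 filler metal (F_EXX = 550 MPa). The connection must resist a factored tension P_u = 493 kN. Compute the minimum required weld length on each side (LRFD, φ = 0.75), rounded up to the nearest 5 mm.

L = 285 mm on each side

Throat t_e = 0.707 × 5 = 3.535 mm.
φr_n = 0.75 × 0.6 × 550 × 3.535 × 10⁻³ = 0.8749 kN/mm.
L_req = P_u / φr_n = 493 / 0.8749 = 563.5 mm total.
Per side: 563.5 / 2 = 281.7 mm.
Round up → use L = 285 mm on each side.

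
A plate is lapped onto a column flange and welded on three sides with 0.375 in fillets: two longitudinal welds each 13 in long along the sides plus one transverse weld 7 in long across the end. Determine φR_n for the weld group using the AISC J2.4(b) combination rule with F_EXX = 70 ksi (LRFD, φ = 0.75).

t_e = 0.707 × 0.375 = 0.2651 in.
R_nwl = 0.6 × 70 × 0.2651 × 26 = 289.5 kips (longitudinal, 2 welds).
R_nwt = 0.6 × 70 × 0.2651 × 7 = 77.95 kips (transverse, base value).
(i) R_nwl + R_nwt = 367.5 kips; (ii) 0.85 R_nwl + 1.5 R_nwt = 363 kips.
R_n = max = 367.5 kips [governs: (i)]; φR_n = 275.6 kips.

φR_n ≈ 276 kips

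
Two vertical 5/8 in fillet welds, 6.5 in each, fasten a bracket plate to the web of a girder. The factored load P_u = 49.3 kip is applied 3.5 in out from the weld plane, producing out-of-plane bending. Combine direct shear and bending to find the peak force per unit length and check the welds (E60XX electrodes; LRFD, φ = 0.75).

f_max ≈ 12.8 kip/in; NOT adequate

E60XX → F_EXX = 60 ksi.
L_w = 2 × 6.5 = 13 in; section modulus (unit throat) S = 2 × L²/6 = 14.08 in².
Direct shear f_v = P/L_w = 49.3/13 = 3.792 kip/in.
Moment M = P × e = 49.3 × 3.5 = 172.55 kip·in; bending f_b = M/S = 12.25 kip/in.
f_max = √(f_v² + f_b²) = √(3.792² + 12.25²) = 12.83 kip/in.
φr_n = 0.75 × 0.6 × 60 × (0.707 × 0.625) = 11.93 kip/in → NOT adequate.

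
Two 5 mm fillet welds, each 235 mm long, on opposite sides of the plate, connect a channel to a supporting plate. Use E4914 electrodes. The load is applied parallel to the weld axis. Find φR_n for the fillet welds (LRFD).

φR_n ≈ 366 kN

E49XX → F_EXX = 490 MPa.
Effective throat t_e = 0.707 × 5 = 3.535 mm.
Total length L = 470 mm; A_we = 3.535 × 470 = 1661 mm².
F_nw = 0.6 F_EXX = 0.6 × 490 = 294 MPa.
φR_n = 0.75 × 294 × 1661 × 10⁻³ = 366.3 kN.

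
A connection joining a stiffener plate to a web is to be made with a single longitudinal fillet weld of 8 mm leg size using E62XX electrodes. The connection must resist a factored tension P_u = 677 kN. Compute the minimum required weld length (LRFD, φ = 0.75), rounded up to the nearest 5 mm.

E62XX → F_EXX = 620 MPa.
Throat t_e = 0.707 × 8 = 5.656 mm.
φr_n = 0.75 × 0.6 × 620 × 5.656 × 10⁻³ = 1.578 kN/mm.
L_req = P_u / φr_n = 677 / 1.578 = 429 mm total.
Round up → use L = 430 mm.

L = 430 mm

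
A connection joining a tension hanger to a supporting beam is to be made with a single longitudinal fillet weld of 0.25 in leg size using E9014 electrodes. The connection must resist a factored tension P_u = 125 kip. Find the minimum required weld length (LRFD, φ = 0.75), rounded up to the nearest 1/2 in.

L = 17.5 in

E90XX → F_EXX = 90 ksi.
Throat t_e = 0.707 × 0.25 = 0.1767 in.
φr_n = 0.75 × 0.6 × 90 × 0.1767 = 7.158 kip/in.
L_req = P_u / φr_n = 125 / 7.158 = 17.46 in total.
Round up → use L = 17.5 in.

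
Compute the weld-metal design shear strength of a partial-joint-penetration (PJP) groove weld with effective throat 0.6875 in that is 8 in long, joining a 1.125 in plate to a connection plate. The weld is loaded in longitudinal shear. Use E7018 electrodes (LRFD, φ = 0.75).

E70XX → F_EXX = 70 ksi.
Effective throat (given) t_e = 0.6875 in.
A_we = 0.6875 × 8 = 5.5 in².
F_nw = 0.6 F_EXX = 42 ksi.
φR_n = 0.75 × 42 × 5.5 = 173.2 kip.

φR_n ≈ 173 kip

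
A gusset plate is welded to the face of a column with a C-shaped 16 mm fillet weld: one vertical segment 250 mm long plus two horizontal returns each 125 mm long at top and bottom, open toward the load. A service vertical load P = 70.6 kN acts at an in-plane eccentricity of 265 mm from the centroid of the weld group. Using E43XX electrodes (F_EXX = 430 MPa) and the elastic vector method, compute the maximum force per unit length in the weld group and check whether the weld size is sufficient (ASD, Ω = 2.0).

Total weld length L_w = 500 mm. Treat welds as unit-width lines.
Centroid: x̄ = 2×125×62.5 / 500 = 31.25 mm from the vertical weld.
Polar moment about centroid: J = I_x + I_y = [250³/12 + 2×125×125²] + [250×31.25² + 2(125³/12 + 125×31.25²)] = 6022000 mm³.
Direct shear f_v = P/L_w = 70.6×10³ / 500 = 141.2 N/mm (vertical).
Torsion M = P·e = 70.6×10³ × 265 = 18709000 N·mm.
Critical point at (x, y) = (93.75, 125) from centroid. f_tx = M·y/J = 388.3 N/mm; f_ty = M·x/J = 291.3 N/mm.
Resultant f_max = √[f_tx² + (f_v + f_ty)²] = √[388.3² + (141.2 + 291.3)²] = 581.2 N/mm.
Capacity per unit length: r_n/Ω = (1/2.0) × 0.6 × 430 × (0.707 × 16) = 1459 N/mm.
581.2 ≤ 1459 → adequate.

f_max ≈ 581 N/mm; adequate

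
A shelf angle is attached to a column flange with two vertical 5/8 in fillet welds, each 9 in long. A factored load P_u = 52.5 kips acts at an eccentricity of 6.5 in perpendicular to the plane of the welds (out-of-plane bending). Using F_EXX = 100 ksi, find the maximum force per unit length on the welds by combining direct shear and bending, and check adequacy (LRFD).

f_max ≈ 13 kip/in; adequate

L_w = 2 × 9 = 18 in; section modulus (unit throat) S = 2 × L²/6 = 27 in².
Direct shear f_v = P/L_w = 52.5/18 = 2.917 kip/in.
Moment M = P × e = 52.5 × 6.5 = 341.25 kip·in; bending f_b = M/S = 12.64 kip/in.
f_max = √(f_v² + f_b²) = √(2.917² + 12.64²) = 12.97 kip/in.
φr_n = 0.75 × 0.6 × 100 × (0.707 × 0.625) = 19.88 kip/in → adequate.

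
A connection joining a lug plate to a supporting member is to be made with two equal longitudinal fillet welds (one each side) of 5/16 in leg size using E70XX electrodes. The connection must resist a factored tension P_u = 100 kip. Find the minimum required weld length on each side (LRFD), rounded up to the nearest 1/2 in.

E70XX → F_EXX = 70 ksi.
Throat t_e = 0.707 × 0.3125 = 0.2209 in.
φr_n = 0.75 × 0.6 × 70 × 0.2209 = 6.96 kip/in.
L_req = P_u / φr_n = 100 / 6.96 = 14.37 in total.
Per side: 14.37 / 2 = 7.184 in.
Round up → use L = 7.5 in on each side.

L = 7.5 in on each side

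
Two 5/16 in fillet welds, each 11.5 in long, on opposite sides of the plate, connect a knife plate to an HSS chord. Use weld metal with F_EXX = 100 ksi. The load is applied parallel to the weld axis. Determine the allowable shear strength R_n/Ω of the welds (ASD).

Effective throat t_e = 0.707 × 0.3125 = 0.2209 in.
Total length L = 23 in; A_we = 0.2209 × 23 = 5.082 in².
F_nw = 0.6 F_EXX = 0.6 × 100 = 60 ksi.
R_n = 60 × 5.082 = 304.9 kips; R_n/Ω = 304.9/2.0 = 152.4 kips.

R_n/Ω ≈ 152 kips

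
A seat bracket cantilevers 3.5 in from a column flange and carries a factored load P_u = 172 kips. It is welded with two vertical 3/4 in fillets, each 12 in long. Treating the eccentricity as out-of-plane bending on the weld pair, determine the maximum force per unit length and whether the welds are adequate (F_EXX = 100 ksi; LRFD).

L_w = 2 × 12 = 24 in; section modulus (unit throat) S = 2 × L²/6 = 48 in².
Direct shear f_v = P/L_w = 172/24 = 7.167 kip/in.
Moment M = P × e = 172 × 3.5 = 602 kip·in; bending f_b = M/S = 12.54 kip/in.
f_max = √(f_v² + f_b²) = √(7.167² + 12.54²) = 14.44 kip/in.
φr_n = 0.75 × 0.6 × 100 × (0.707 × 0.75) = 23.86 kip/in → adequate.

f_max ≈ 14.4 kip/in; adequate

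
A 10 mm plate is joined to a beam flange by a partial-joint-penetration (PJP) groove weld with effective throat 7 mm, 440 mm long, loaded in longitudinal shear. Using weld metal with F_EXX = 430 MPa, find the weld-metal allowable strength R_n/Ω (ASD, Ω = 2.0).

Effective throat (given) t_e = 7 mm.
A_we = 7 × 440 = 3080 mm².
F_nw = 0.6 F_EXX = 258 MPa.
R_n/Ω = (258 × 3080) / 2.0 × 10⁻³ = 397.3 kN.

R_n/Ω ≈ 397 kN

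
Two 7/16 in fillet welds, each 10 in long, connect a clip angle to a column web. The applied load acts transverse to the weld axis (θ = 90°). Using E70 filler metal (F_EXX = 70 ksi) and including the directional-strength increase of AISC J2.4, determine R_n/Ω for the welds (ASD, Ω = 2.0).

t_e = 0.707 × 0.4375 = 0.3093 in; A_we = 0.3093 × 20 = 6.186 in².
Directional factor: 1.0 + 0.5 sin^1.5(90°) = 1.5.
F_nw = 0.6 × 70 × 1.5 = 63 ksi.
R_n/Ω = (63 × 6.186) / 2.0 = 194.9 kip.

R_n/Ω ≈ 195 kip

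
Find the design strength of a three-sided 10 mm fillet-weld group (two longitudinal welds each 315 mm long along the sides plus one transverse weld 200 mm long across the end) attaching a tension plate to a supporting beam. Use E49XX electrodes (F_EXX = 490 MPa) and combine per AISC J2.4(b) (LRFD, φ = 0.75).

φR_n ≈ 1300 kN

t_e = 0.707 × 10 = 7.07 mm.
R_nwl = 0.6 × 490 × 7.07 × 630 × 10⁻³ = 1310 kN (longitudinal, 2 welds).
R_nwt = 0.6 × 490 × 7.07 × 200 × 10⁻³ = 415.7 kN (transverse, base value).
(i) R_nwl + R_nwt = 1725 kN; (ii) 0.85 R_nwl + 1.5 R_nwt = 1737 kN.
R_n = max = 1737 kN [governs: (ii)]; φR_n = 1302 kN.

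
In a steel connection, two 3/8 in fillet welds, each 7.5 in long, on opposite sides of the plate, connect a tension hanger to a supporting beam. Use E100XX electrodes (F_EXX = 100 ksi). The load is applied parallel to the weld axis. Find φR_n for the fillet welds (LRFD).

Effective throat t_e = 0.707 × 0.375 = 0.2651 in.
Total length L = 15 in; A_we = 0.2651 × 15 = 3.977 in².
F_nw = 0.6 F_EXX = 0.6 × 100 = 60 ksi.
φR_n = 0.75 × 60 × 3.977 = 179 kips.

φR_n ≈ 179 kips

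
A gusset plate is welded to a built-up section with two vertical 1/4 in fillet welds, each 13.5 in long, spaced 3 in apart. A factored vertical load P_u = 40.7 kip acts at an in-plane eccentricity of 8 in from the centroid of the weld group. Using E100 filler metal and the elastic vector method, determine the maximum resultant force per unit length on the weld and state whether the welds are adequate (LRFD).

E100XX → F_EXX = 100 ksi.
Total weld length L_w = 27 in. Treat welds as unit-width lines.
Polar moment about centroid: J = 2[d³/12 + d(b/2)²] = 2[13.5³/12 + 13.5×1.5²] = 470.8 in³.
Direct shear f_v = P/L_w = 40.7 / 27 = 1.507 kip/in (vertical).
Torsion M = P·e = 40.7 × 8 = 325.6 kip·in.
Critical point at (x, y) = (1.5, 6.75) from centroid. f_tx = M·y/J = 4.668 kip/in; f_ty = M·x/J = 1.037 kip/in.
Resultant f_max = √[f_tx² + (f_v + f_ty)²] = √[4.668² + (1.507 + 1.037)²] = 5.317 kip/in.
Capacity per unit length: φr_n = 0.75 × 0.6 × 100 × (0.707 × 0.25) = 7.954 kip/in.
5.317 ≤ 7.954 → adequate.

f_max ≈ 5.32 kip/in; adequate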